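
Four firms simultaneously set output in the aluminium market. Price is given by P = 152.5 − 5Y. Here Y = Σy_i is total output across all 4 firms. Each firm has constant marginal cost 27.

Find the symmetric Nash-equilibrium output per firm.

A representative firm's profit is π_i = y_i(152.5 − 5Y) − 27y_i, with Y = y_i + Σ_{j≠i} y_j.
First-order condition: 125.5 − 10y_i − 5Σ_{j≠i} y_j = 0.
With identical firms, set every y_j = y: then 125.5 − 10y − 15y = 0, i.e. y = 125.5/25 = 5.02.

5.02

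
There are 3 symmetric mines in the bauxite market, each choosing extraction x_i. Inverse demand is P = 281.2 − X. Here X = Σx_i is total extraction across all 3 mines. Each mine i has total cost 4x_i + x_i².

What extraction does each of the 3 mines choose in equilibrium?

A representative mine's profit is π_i = x_i(281.2 − X) − 4x_i − x_i², with X = x_i + Σ_{j≠i} x_j.
First-order condition: 277.2 − 4x_i − Σ_{j≠i} x_j = 0.
In a symmetric equilibrium every mine chooses the same x, so Σ_{j≠i} x_j = 2x. The condition becomes 277.2 − 6x = 0, giving x = 277.2/6 = 46.2.

46.2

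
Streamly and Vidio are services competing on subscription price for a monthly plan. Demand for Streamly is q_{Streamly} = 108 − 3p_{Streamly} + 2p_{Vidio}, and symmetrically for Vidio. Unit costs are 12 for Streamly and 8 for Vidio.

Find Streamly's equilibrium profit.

Streamly's profit: π = (p_{Streamly} − 12)(108 − 3p_{Streamly} + 2p_{Vidio}).
∂π/∂p_{Streamly} = 144 − 6p_{Streamly} + 2p_{Vidio} = 0 ⇒ p_{Streamly} = 24 + (1/3)p_{Vidio}.
Similarly p_{Vidio} = 22 + (1/3)p_{Streamly}.
Plugging p_{Vidio} into Streamly's best response: p_{Streamly} = 24 + (1/3)(22 + (1/3)p_{Streamly}) ⇒ (8/9)p_{Streamly} = 94/3, so p_{Streamly} = 35.25.
Then p_{Vidio} = 22 + (1/3)·35.25 = 33.75.
q_{Streamly} = 108 − 3·35.25 + 2·33.75 = 69.75.
Profit = (35.25 − 12)·69.75 = 1621.6875.

1621.6875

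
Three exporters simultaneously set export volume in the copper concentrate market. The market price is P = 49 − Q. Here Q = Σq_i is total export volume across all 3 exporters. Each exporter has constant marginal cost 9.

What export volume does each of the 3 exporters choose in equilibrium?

A representative exporter's profit is π_i = q_i(49 − Q) − 9q_i, with Q = q_i + Σ_{j≠i} q_j.
First-order condition: 40 − 2q_i − Σ_{j≠i} q_j = 0.
With identical exporters, set every q_j = q: then 40 − 2q − 2q = 0, i.e. q = 40/4 = 10.

10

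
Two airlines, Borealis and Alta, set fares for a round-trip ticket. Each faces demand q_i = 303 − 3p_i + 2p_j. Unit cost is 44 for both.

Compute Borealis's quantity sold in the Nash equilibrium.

194.25

Borealis's profit: π = (p_{Borealis} − 44)(303 − 3p_{Borealis} + 2p_{Alta}).
∂π/∂p_{Borealis} = 435 − 6p_{Borealis} + 2p_{Alta} = 0 ⇒ p_{Borealis} = 72.5 + (1/3)p_{Alta}.
The game is symmetric, so in equilibrium p_{Alta} = p_{Borealis}: the reaction function gives (2/3)p_{Borealis} = 72.5, hence p_{Borealis} = 108.75.
q_{Borealis} = 303 − 3·108.75 + 2·108.75 = 194.25.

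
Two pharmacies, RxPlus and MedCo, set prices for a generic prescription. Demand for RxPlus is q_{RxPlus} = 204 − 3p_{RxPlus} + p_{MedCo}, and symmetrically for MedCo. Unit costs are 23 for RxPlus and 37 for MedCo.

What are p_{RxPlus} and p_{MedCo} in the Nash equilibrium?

55.8, 61.8

RxPlus's profit: π = (p_{RxPlus} − 23)(204 − 3p_{RxPlus} + p_{MedCo}).
∂π/∂p_{RxPlus} = 273 − 6p_{RxPlus} + p_{MedCo} = 0 ⇒ p_{RxPlus} = 45.5 + (1/6)p_{MedCo}.
Similarly p_{MedCo} = 52.5 + (1/6)p_{RxPlus}.
Substituting the second reaction function into the first: p_{RxPlus} = 45.5 + (1/6)(52.5 + (1/6)p_{RxPlus}), which gives (35/36)p_{RxPlus} = 54.25 ⇒ p_{RxPlus} = 55.8.
Then p_{MedCo} = 52.5 + (1/6)·55.8 = 61.8.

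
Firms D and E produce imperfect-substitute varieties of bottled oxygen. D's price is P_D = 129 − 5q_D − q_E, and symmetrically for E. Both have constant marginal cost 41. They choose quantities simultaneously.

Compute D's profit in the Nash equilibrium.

Firm D's profit: π = q_D(129 − 5q_D − q_E) − 41q_D.
∂π/∂q_D = 88 − 10q_D − q_E = 0 ⇒ q_D = 8.8 − 0.1q_E.
Setting q_D = q_E in the reaction function: q_D = 8.8 − 0.1q_D, so q_D = 8.8 / 1.1 = 8.
P_D = 129 − 5·8 − 8 = 81.
Profit = (81 − 41)·8 = 320.

320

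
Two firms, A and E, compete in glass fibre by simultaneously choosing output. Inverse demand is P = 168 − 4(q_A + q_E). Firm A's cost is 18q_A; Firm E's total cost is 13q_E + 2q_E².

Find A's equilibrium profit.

870.25

Firm A's profit: π = q_A(168 − 4(q_A + q_E)) − 18q_A.
∂π/∂q_A = 150 − 8q_A − 4q_E = 0, so q_A = 18.75 − 0.5q_E.
For E: ∂π/∂q_E = 155 − 12q_E − 4q_A = 0 ⇒ q_E = 155/12 − (1/3)q_A.
Solving the two reaction functions simultaneously: (1 − (−0.5)(−1/3))q_A = 18.75 − 0.5·(155/12), so (5/6)q_A = 295/24 and q_A = 14.75.
Then q_E = 155/12 − (1/3)·14.75 = 8.
Price P = 168 − 4·22.75 = 77.
A's profit: (77 − 18)·14.75 = 870.25.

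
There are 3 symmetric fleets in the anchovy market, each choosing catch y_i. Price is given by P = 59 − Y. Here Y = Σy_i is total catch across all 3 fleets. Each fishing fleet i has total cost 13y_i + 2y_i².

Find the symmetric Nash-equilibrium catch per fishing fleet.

A representative fishing fleet's profit is π_i = y_i(59 − Y) − 13y_i − 2y_i², with Y = y_i + Σ_{j≠i} y_j.
First-order condition: 46 − 6y_i − Σ_{j≠i} y_j = 0.
Imposing symmetry (y_j = y for all j) turns Σ_{j≠i} y_j into 2y, so 46 = 8y and y = 5.75.

5.75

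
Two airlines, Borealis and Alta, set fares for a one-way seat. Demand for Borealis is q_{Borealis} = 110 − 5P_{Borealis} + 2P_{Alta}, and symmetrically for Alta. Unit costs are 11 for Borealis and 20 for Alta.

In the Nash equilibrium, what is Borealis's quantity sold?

Borealis's profit: π = (P_{Borealis} − 11)(110 − 5P_{Borealis} + 2P_{Alta}).
∂π/∂P_{Borealis} = 165 − 10P_{Borealis} + 2P_{Alta} = 0 ⇒ P_{Borealis} = 16.5 + 0.2P_{Alta}.
Similarly P_{Alta} = 21 + 0.2P_{Borealis}.
Plugging P_{Alta} into Borealis's best response: P_{Borealis} = 16.5 + 0.2(21 + 0.2P_{Borealis}) ⇒ 0.96P_{Borealis} = 20.7, so P_{Borealis} = 21.5625.
Then P_{Alta} = 21 + 0.2·21.5625 = 25.3125.
q_{Borealis} = 110 − 5·21.5625 + 2·25.3125 = 52.8125.

52.8125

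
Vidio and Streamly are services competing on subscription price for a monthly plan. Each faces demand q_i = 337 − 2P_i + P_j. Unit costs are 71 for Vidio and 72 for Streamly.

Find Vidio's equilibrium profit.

15770.88

Vidio's profit: π = (P_{Vidio} − 71)(337 − 2P_{Vidio} + P_{Streamly}).
∂π/∂P_{Vidio} = 479 − 4P_{Vidio} + P_{Streamly} = 0 ⇒ P_{Vidio} = 119.75 + 0.25P_{Streamly}.
Similarly P_{Streamly} = 120.25 + 0.25P_{Vidio}.
Substituting the second reaction function into the first: P_{Vidio} = 119.75 + 0.25(120.25 + 0.25P_{Vidio}), which gives 0.9375P_{Vidio} = 149.8125 ⇒ P_{Vidio} = 159.8.
Then P_{Streamly} = 120.25 + 0.25·159.8 = 160.2.
q_{Vidio} = 337 − 2·159.8 + 160.2 = 177.6.
Profit = (159.8 − 71)·177.6 = 15770.88.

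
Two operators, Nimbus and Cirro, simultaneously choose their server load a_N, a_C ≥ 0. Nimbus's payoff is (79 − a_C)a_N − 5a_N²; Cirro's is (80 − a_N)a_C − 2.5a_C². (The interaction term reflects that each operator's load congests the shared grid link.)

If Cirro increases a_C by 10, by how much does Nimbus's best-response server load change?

-1

Expanding Nimbus's payoff: 79a_N − a_Ca_N − 5a_N².
∂π/∂a_N = 79 − a_C − 10a_N = 0, so a_N = 7.9 − 0.1a_C.
The reaction-function slope is −0.1, so a 10-unit rise in a_C moves a_N by −0.1 × 10 = −1. Nimbus's best response falls — the actions are strategic substitutes.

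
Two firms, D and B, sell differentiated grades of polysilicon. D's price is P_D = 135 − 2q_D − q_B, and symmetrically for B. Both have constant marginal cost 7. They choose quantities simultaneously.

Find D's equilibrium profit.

Firm D's profit: π = q_D(135 − 2q_D − q_B) − 7q_D.
∂π/∂q_D = 128 − 4q_D − q_B = 0 ⇒ q_D = 32 − 0.25q_B.
Setting q_D = q_B in the reaction function: q_D = 32 − 0.25q_D, so q_D = 32 / 1.25 = 25.6.
P_D = 135 − 2·25.6 − 25.6 = 58.2.
Profit = (58.2 − 7)·25.6 = 1310.72.

1310.72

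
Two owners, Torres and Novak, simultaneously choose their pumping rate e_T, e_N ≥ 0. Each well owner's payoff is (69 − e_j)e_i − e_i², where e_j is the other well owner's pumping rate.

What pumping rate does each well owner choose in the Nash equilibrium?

Torres's payoff is (69 − e_N)e_T − e_T².
∂π/∂e_T = 69 − e_N − 2e_T = 0, so e_T = 34.5 − 0.5e_N.
By symmetry e_N = e_T; substituting into the reaction function, 1.5e_T = 34.5 and e_T = 23.

23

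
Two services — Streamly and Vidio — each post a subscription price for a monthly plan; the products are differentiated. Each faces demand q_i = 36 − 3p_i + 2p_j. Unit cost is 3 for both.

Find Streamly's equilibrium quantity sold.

24.75

Streamly's profit: π = (p_{Streamly} − 3)(36 − 3p_{Streamly} + 2p_{Vidio}).
∂π/∂p_{Streamly} = 45 − 6p_{Streamly} + 2p_{Vidio} = 0 ⇒ p_{Streamly} = 7.5 + (1/3)p_{Vidio}.
The game is symmetric, so in equilibrium p_{Vidio} = p_{Streamly}: the reaction function gives (2/3)p_{Streamly} = 7.5, hence p_{Streamly} = 11.25.
q_{Streamly} = 36 − 3·11.25 + 2·11.25 = 24.75.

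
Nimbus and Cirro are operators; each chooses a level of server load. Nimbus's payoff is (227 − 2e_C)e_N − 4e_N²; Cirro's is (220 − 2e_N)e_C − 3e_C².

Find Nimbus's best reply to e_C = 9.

26.125

Expanding Nimbus's payoff: 227e_N − 2e_Ce_N − 4e_N².
∂π/∂e_N = 227 − 2e_C − 8e_N = 0, so e_N = 28.375 − 0.25e_C.
At e_C = 9: e_N = 28.375 − 0.25·9 = 26.125.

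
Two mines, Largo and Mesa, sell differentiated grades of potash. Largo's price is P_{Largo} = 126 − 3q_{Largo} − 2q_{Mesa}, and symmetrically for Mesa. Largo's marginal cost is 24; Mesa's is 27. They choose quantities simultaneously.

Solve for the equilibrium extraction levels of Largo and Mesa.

12.9375, 12.1875

Mine Largo's profit: π = q_{Largo}(126 − 3q_{Largo} − 2q_{Mesa}) − 24q_{Largo}.
∂π/∂q_{Largo} = 102 − 6q_{Largo} − 2q_{Mesa} = 0 ⇒ q_{Largo} = 17 − (1/3)q_{Mesa}.
Similarly q_{Mesa} = 16.5 − (1/3)q_{Largo}.
Substituting the second reaction function into the first: q_{Largo} = 17 − (1/3)(16.5 − (1/3)q_{Largo}), which gives (8/9)q_{Largo} = 11.5 ⇒ q_{Largo} = 12.9375.
Then q_{Mesa} = 16.5 − (1/3)·12.9375 = 12.1875.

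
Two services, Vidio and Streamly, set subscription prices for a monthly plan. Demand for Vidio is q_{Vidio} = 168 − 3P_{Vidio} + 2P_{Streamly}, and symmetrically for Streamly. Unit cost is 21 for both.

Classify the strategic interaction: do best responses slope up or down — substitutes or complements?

Vidio's profit: π = (P_{Vidio} − 21)(168 − 3P_{Vidio} + 2P_{Streamly}).
∂π/∂P_{Vidio} = 231 − 6P_{Vidio} + 2P_{Streamly} = 0 ⇒ P_{Vidio} = 38.5 + (1/3)P_{Streamly}.
The best-response slope dP_{Vidio}/dP_{Streamly} = 1/3 > 0: the reaction function is upward-sloping, so the choices are strategic complements.

strategic complements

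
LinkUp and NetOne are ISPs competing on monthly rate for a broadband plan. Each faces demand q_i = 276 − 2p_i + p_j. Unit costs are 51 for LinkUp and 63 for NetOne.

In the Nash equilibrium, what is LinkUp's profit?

LinkUp's profit: π = (p_{LinkUp} − 51)(276 − 2p_{LinkUp} + p_{NetOne}).
∂π/∂p_{LinkUp} = 378 − 4p_{LinkUp} + p_{NetOne} = 0 ⇒ p_{LinkUp} = 94.5 + 0.25p_{NetOne}.
Similarly p_{NetOne} = 100.5 + 0.25p_{LinkUp}.
Plugging p_{NetOne} into LinkUp's best response: p_{LinkUp} = 94.5 + 0.25(100.5 + 0.25p_{LinkUp}) ⇒ 0.9375p_{LinkUp} = 119.625, so p_{LinkUp} = 127.6.
Then p_{NetOne} = 100.5 + 0.25·127.6 = 132.4.
q_{LinkUp} = 276 − 2·127.6 + 132.4 = 153.2.
Profit = (127.6 − 51)·153.2 = 11735.12.

11735.12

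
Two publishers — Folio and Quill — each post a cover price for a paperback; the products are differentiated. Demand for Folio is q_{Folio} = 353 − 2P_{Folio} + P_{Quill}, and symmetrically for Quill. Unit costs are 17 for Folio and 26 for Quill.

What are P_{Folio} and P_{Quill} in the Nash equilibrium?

Folio's profit: π = (P_{Folio} − 17)(353 − 2P_{Folio} + P_{Quill}).
∂π/∂P_{Folio} = 387 − 4P_{Folio} + P_{Quill} = 0 ⇒ P_{Folio} = 96.75 + 0.25P_{Quill}.
Similarly P_{Quill} = 101.25 + 0.25P_{Folio}.
Solving the two reaction functions simultaneously: (1 − (0.25)(0.25))P_{Folio} = 96.75 + 0.25·101.25, so 0.9375P_{Folio} = 122.0625 and P_{Folio} = 130.2.
Then P_{Quill} = 101.25 + 0.25·130.2 = 133.8.

130.2, 133.8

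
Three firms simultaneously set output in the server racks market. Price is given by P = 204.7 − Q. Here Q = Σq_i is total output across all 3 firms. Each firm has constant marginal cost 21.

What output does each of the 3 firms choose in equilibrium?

A representative firm's profit is π_i = q_i(204.7 − Q) − 21q_i, with Q = q_i + Σ_{j≠i} q_j.
First-order condition: 183.7 − 2q_i − Σ_{j≠i} q_j = 0.
Imposing symmetry (q_j = q for all j) turns Σ_{j≠i} q_j into 2q, so 183.7 = 4q and q = 45.925.

45.925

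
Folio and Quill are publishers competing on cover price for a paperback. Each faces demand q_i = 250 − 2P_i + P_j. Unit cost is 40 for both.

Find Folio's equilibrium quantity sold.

140

Folio's profit: π = (P_{Folio} − 40)(250 − 2P_{Folio} + P_{Quill}).
∂π/∂P_{Folio} = 330 − 4P_{Folio} + P_{Quill} = 0 ⇒ P_{Folio} = 82.5 + 0.25P_{Quill}.
Setting P_{Folio} = P_{Quill} in the reaction function: P_{Folio} = 82.5 + 0.25P_{Folio}, so P_{Folio} = 82.5 / 0.75 = 110.
q_{Folio} = 250 − 2·110 + 110 = 140.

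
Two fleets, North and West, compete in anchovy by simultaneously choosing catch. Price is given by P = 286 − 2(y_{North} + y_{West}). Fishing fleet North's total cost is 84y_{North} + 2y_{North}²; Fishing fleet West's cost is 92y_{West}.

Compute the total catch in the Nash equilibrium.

Fishing fleet North's profit: π = y_{North}(286 − 2(y_{North} + y_{West})) − 84y_{North} − 2y_{North}².
∂π/∂y_{North} = 202 − 8y_{North} − 2y_{West} = 0, so y_{North} = 25.25 − 0.25y_{West}.
For West: ∂π/∂y_{West} = 194 − 4y_{West} − 2y_{North} = 0 ⇒ y_{West} = 48.5 − 0.5y_{North}.
Solving the two reaction functions simultaneously: (1 − (−0.25)(−0.5))y_{North} = 25.25 − 0.25·48.5, so 0.875y_{North} = 13.125 and y_{North} = 15.
Then y_{West} = 48.5 − 0.5·15 = 41.
Total catch: 15 + 41 = 56.

56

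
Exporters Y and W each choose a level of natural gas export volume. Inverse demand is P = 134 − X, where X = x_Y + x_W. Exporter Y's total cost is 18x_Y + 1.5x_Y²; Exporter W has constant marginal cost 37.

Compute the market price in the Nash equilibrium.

78

Exporter Y's profit: π = x_Y(134 − (x_Y + x_W)) − 18x_Y − 1.5x_Y².
∂π/∂x_Y = 116 − 5x_Y − x_W = 0, so x_Y = 23.2 − 0.2x_W.
For W: ∂π/∂x_W = 97 − 2x_W − x_Y = 0 ⇒ x_W = 48.5 − 0.5x_Y.
Plugging x_W into Y's best response: x_Y = 23.2 − 0.2(48.5 − 0.5x_Y) ⇒ 0.9x_Y = 13.5, so x_Y = 15.
Then x_W = 48.5 − 0.5·15 = 41.
Equilibrium price: P = 134 − 56 = 78.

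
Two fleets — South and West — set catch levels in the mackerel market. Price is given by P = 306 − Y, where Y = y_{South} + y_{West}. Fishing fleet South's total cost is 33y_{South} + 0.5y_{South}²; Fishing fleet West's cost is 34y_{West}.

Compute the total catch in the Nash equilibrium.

Fishing fleet South's profit: π = y_{South}(306 − (y_{South} + y_{West})) − 33y_{South} − 0.5y_{South}².
∂π/∂y_{South} = 273 − 3y_{South} − y_{West} = 0, so y_{South} = 91 − (1/3)y_{West}.
For West: ∂π/∂y_{West} = 272 − 2y_{West} − y_{South} = 0 ⇒ y_{West} = 136 − 0.5y_{South}.
Solving the two reaction functions simultaneously: (1 − (−1/3)(−0.5))y_{South} = 91 − (1/3)·136, so (5/6)y_{South} = 137/3 and y_{South} = 54.8.
Then y_{West} = 136 − 0.5·54.8 = 108.6.
Total catch: 54.8 + 108.6 = 163.4.

163.4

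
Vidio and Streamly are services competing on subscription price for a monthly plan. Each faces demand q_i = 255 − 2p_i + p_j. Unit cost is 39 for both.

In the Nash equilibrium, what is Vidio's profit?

Vidio's profit: π = (p_{Vidio} − 39)(255 − 2p_{Vidio} + p_{Streamly}).
∂π/∂p_{Vidio} = 333 − 4p_{Vidio} + p_{Streamly} = 0 ⇒ p_{Vidio} = 83.25 + 0.25p_{Streamly}.
By symmetry p_{Streamly} = p_{Vidio}; substituting into the reaction function, 0.75p_{Vidio} = 83.25 and p_{Vidio} = 111.
q_{Vidio} = 255 − 2·111 + 111 = 144.
Profit = (111 − 39)·144 = 10368.

10368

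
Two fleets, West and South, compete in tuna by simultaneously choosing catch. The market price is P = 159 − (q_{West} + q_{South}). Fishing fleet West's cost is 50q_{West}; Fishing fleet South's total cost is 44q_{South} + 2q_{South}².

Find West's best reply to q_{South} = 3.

53

Fishing fleet West's profit: π = q_{West}(159 − (q_{West} + q_{South})) − 50q_{West}.
∂π/∂q_{West} = 109 − 2q_{West} − q_{South} = 0, so q_{West} = 54.5 − 0.5q_{South}.
At q_{South} = 3: q_{West} = 54.5 − 0.5·3 = 53.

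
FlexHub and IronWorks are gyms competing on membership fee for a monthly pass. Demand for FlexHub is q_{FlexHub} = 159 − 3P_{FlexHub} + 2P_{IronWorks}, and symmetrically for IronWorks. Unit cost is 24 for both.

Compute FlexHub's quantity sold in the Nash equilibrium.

101.25

FlexHub's profit: π = (P_{FlexHub} − 24)(159 − 3P_{FlexHub} + 2P_{IronWorks}).
∂π/∂P_{FlexHub} = 231 − 6P_{FlexHub} + 2P_{IronWorks} = 0 ⇒ P_{FlexHub} = 38.5 + (1/3)P_{IronWorks}.
By symmetry P_{IronWorks} = P_{FlexHub}; substituting into the reaction function, (2/3)P_{FlexHub} = 38.5 and P_{FlexHub} = 57.75.
q_{FlexHub} = 159 − 3·57.75 + 2·57.75 = 101.25.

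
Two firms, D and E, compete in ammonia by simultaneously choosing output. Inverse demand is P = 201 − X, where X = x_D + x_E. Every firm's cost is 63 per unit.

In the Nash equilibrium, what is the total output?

92

Firm D's profit: π = x_D(201 − (x_D + x_E)) − 63x_D.
∂π/∂x_D = 138 − 2x_D − x_E = 0, so x_D = 69 − 0.5x_E.
The game is symmetric, so in equilibrium x_E = x_D: the reaction function gives 1.5x_D = 69, hence x_D = 46.
Total output: 46 + 46 = 92.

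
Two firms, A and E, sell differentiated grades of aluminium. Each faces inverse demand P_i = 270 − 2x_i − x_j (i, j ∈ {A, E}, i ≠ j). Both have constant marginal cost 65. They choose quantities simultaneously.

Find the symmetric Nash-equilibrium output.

Firm A's profit: π = x_A(270 − 2x_A − x_E) − 65x_A.
∂π/∂x_A = 205 − 4x_A − x_E = 0 ⇒ x_A = 51.25 − 0.25x_E.
By symmetry x_E = x_A; substituting into the reaction function, 1.25x_A = 51.25 and x_A = 41.

41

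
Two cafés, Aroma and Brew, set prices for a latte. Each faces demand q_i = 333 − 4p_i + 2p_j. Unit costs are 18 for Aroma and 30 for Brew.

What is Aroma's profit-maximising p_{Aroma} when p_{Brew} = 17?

54.875

Aroma's profit: π = (p_{Aroma} − 18)(333 − 4p_{Aroma} + 2p_{Brew}).
∂π/∂p_{Aroma} = 405 − 8p_{Aroma} + 2p_{Brew} = 0 ⇒ p_{Aroma} = 50.625 + 0.25p_{Brew}.
At p_{Brew} = 17: p_{Aroma} = 50.625 + 0.25·17 = 54.875.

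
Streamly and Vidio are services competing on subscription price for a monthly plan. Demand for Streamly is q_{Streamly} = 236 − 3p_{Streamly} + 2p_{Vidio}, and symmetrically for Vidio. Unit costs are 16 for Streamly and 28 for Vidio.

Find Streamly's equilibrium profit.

Streamly's profit: π = (p_{Streamly} − 16)(236 − 3p_{Streamly} + 2p_{Vidio}).
∂π/∂p_{Streamly} = 284 − 6p_{Streamly} + 2p_{Vidio} = 0 ⇒ p_{Streamly} = 142/3 + (1/3)p_{Vidio}.
Similarly p_{Vidio} = 160/3 + (1/3)p_{Streamly}.
Plugging p_{Vidio} into Streamly's best response: p_{Streamly} = 142/3 + (1/3)(160/3 + (1/3)p_{Streamly}) ⇒ (8/9)p_{Streamly} = 586/9, so p_{Streamly} = 73.25.
Then p_{Vidio} = 160/3 + (1/3)·73.25 = 77.75.
q_{Streamly} = 236 − 3·73.25 + 2·77.75 = 171.75.
Profit = (73.25 − 16)·171.75 = 9832.6875.

9832.6875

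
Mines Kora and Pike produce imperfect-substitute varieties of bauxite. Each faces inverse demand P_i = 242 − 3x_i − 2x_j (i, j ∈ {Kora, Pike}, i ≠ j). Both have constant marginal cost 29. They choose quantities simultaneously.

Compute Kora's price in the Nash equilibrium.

Mine Kora's profit: π = x_{Kora}(242 − 3x_{Kora} − 2x_{Pike}) − 29x_{Kora}.
∂π/∂x_{Kora} = 213 − 6x_{Kora} − 2x_{Pike} = 0 ⇒ x_{Kora} = 35.5 − (1/3)x_{Pike}.
By symmetry x_{Pike} = x_{Kora}; substituting into the reaction function, (4/3)x_{Kora} = 35.5 and x_{Kora} = 26.625.
P_{Kora} = 242 − 3·26.625 − 2·26.625 = 108.875.

108.875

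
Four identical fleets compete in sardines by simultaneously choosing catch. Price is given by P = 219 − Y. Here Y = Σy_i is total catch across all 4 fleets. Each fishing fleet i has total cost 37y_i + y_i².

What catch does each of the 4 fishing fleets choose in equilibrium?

A representative fishing fleet's profit is π_i = y_i(219 − Y) − 37y_i − y_i², with Y = y_i + Σ_{j≠i} y_j.
First-order condition: 182 − 4y_i − Σ_{j≠i} y_j = 0.
Imposing symmetry (y_j = y for all j) turns Σ_{j≠i} y_j into 3y, so 182 = 7y and y = 26.

26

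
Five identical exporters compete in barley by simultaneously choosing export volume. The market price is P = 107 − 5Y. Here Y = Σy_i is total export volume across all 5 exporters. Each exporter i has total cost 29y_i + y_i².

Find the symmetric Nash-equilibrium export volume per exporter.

A representative exporter's profit is π_i = y_i(107 − 5Y) − 29y_i − y_i², with Y = y_i + Σ_{j≠i} y_j.
First-order condition: 78 − 12y_i − 5Σ_{j≠i} y_j = 0.
In a symmetric equilibrium every exporter chooses the same y, so Σ_{j≠i} y_j = 4y. The condition becomes 78 − 32y = 0, giving y = 78/32 = 2.4375.

2.4375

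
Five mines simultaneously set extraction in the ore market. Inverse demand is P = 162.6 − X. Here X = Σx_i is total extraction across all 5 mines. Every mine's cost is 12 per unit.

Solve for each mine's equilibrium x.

25.1

A representative mine's profit is π_i = x_i(162.6 − X) − 12x_i, with X = x_i + Σ_{j≠i} x_j.
First-order condition: 150.6 − 2x_i − Σ_{j≠i} x_j = 0.
Imposing symmetry (x_j = x for all j) turns Σ_{j≠i} x_j into 4x, so 150.6 = 6x and x = 25.1.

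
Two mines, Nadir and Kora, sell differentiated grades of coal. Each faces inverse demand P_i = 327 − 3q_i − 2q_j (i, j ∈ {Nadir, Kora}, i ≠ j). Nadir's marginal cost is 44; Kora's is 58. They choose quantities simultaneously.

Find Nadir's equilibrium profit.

3942.1875

Mine Nadir's profit: π = q_{Nadir}(327 − 3q_{Nadir} − 2q_{Kora}) − 44q_{Nadir}.
∂π/∂q_{Nadir} = 283 − 6q_{Nadir} − 2q_{Kora} = 0 ⇒ q_{Nadir} = 283/6 − (1/3)q_{Kora}.
Similarly q_{Kora} = 269/6 − (1/3)q_{Nadir}.
Plugging q_{Kora} into Nadir's best response: q_{Nadir} = 283/6 − (1/3)(269/6 − (1/3)q_{Nadir}) ⇒ (8/9)q_{Nadir} = 290/9, so q_{Nadir} = 36.25.
Then q_{Kora} = 269/6 − (1/3)·36.25 = 32.75.
P_{Nadir} = 327 − 3·36.25 − 2·32.75 = 152.75.
Profit = (152.75 − 44)·36.25 = 3942.1875.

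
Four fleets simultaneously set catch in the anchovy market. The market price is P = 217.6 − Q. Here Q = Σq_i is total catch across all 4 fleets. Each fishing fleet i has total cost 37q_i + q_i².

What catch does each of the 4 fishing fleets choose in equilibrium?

25.8

A representative fishing fleet's profit is π_i = q_i(217.6 − Q) − 37q_i − q_i², with Q = q_i + Σ_{j≠i} q_j.
First-order condition: 180.6 − 4q_i − Σ_{j≠i} q_j = 0.
With identical fishing fleets, set every q_j = q: then 180.6 − 4q − 3q = 0, i.e. q = 180.6/7 = 25.8.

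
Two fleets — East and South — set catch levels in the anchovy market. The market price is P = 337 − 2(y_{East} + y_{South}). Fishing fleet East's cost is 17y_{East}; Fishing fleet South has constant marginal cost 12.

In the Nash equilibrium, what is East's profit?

Fishing fleet East's profit: π = y_{East}(337 − 2(y_{East} + y_{South})) − 17y_{East}.
∂π/∂y_{East} = 320 − 4y_{East} − 2y_{South} = 0, so y_{East} = 80 − 0.5y_{South}.
By the same steps for South: y_{South} = 81.25 − 0.5y_{East}.
Plugging y_{South} into East's best response: y_{East} = 80 − 0.5(81.25 − 0.5y_{East}) ⇒ 0.75y_{East} = 39.375, so y_{East} = 52.5.
Then y_{South} = 81.25 − 0.5·52.5 = 55.
Price P = 337 − 2·107.5 = 122.
East's profit: (122 − 17)·52.5 = 5512.5.

5512.5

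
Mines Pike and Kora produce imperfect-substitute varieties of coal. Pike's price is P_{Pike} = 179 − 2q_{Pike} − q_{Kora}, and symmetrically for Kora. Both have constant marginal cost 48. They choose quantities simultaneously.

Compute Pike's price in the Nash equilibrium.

100.4

Mine Pike's profit: π = q_{Pike}(179 − 2q_{Pike} − q_{Kora}) − 48q_{Pike}.
∂π/∂q_{Pike} = 131 − 4q_{Pike} − q_{Kora} = 0 ⇒ q_{Pike} = 32.75 − 0.25q_{Kora}.
The game is symmetric, so in equilibrium q_{Kora} = q_{Pike}: the reaction function gives 1.25q_{Pike} = 32.75, hence q_{Pike} = 26.2.
P_{Pike} = 179 − 2·26.2 − 26.2 = 100.4.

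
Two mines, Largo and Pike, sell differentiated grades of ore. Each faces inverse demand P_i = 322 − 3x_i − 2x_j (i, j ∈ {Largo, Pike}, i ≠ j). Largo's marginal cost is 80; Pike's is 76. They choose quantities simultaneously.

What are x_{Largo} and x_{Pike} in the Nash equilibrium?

30, 31

Mine Largo's profit: π = x_{Largo}(322 − 3x_{Largo} − 2x_{Pike}) − 80x_{Largo}.
∂π/∂x_{Largo} = 242 − 6x_{Largo} − 2x_{Pike} = 0 ⇒ x_{Largo} = 121/3 − (1/3)x_{Pike}.
Similarly x_{Pike} = 41 − (1/3)x_{Largo}.
Solving the two reaction functions simultaneously: (1 − (−1/3)(−1/3))x_{Largo} = 121/3 − (1/3)·41, so (8/9)x_{Largo} = 80/3 and x_{Largo} = 30.
Then x_{Pike} = 41 − (1/3)·30 = 31.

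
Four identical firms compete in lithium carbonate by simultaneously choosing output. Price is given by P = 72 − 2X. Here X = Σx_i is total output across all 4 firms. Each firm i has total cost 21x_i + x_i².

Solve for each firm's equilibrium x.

4.25

A representative firm's profit is π_i = x_i(72 − 2X) − 21x_i − x_i², with X = x_i + Σ_{j≠i} x_j.
First-order condition: 51 − 6x_i − 2Σ_{j≠i} x_j = 0.
Imposing symmetry (x_j = x for all j) turns Σ_{j≠i} x_j into 3x, so 51 = 12x and x = 4.25.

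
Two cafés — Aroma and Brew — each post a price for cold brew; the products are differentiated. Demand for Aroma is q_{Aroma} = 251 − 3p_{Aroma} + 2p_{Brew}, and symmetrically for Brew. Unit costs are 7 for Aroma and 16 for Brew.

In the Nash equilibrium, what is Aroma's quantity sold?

188.0625

Aroma's profit: π = (p_{Aroma} − 7)(251 − 3p_{Aroma} + 2p_{Brew}).
∂π/∂p_{Aroma} = 272 − 6p_{Aroma} + 2p_{Brew} = 0 ⇒ p_{Aroma} = 136/3 + (1/3)p_{Brew}.
Similarly p_{Brew} = 299/6 + (1/3)p_{Aroma}.
Substituting the second reaction function into the first: p_{Aroma} = 136/3 + (1/3)(299/6 + (1/3)p_{Aroma}), which gives (8/9)p_{Aroma} = 1115/18 ⇒ p_{Aroma} = 69.6875.
Then p_{Brew} = 299/6 + (1/3)·69.6875 = 73.0625.
q_{Aroma} = 251 − 3·69.6875 + 2·73.0625 = 188.0625.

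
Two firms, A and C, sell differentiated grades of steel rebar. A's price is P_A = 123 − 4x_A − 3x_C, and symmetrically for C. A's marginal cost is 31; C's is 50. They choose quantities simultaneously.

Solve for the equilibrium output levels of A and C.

Firm A's profit: π = x_A(123 − 4x_A − 3x_C) − 31x_A.
∂π/∂x_A = 92 − 8x_A − 3x_C = 0 ⇒ x_A = 11.5 − 0.375x_C.
Similarly x_C = 9.125 − 0.375x_A.
Plugging x_C into A's best response: x_A = 11.5 − 0.375(9.125 − 0.375x_A) ⇒ (55/64)x_A = 517/64, so x_A = 9.4.
Then x_C = 9.125 − 0.375·9.4 = 5.6.

9.4, 5.6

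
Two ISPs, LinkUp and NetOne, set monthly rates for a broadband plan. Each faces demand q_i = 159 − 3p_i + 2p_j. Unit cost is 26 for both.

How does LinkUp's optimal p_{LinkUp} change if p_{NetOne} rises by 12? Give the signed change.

LinkUp's profit: π = (p_{LinkUp} − 26)(159 − 3p_{LinkUp} + 2p_{NetOne}).
∂π/∂p_{LinkUp} = 237 − 6p_{LinkUp} + 2p_{NetOne} = 0 ⇒ p_{LinkUp} = 39.5 + (1/3)p_{NetOne}.
The reaction-function slope is 1/3, so a 12-unit rise in p_{NetOne} moves p_{LinkUp} by 1/3 × 12 = 4. LinkUp's best response rises — the actions are strategic complements.

4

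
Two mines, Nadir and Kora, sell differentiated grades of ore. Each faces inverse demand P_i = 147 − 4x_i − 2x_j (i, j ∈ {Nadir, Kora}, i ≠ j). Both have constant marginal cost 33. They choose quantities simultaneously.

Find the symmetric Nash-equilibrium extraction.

Mine Nadir's profit: π = x_{Nadir}(147 − 4x_{Nadir} − 2x_{Kora}) − 33x_{Nadir}.
∂π/∂x_{Nadir} = 114 − 8x_{Nadir} − 2x_{Kora} = 0 ⇒ x_{Nadir} = 14.25 − 0.25x_{Kora}.
Setting x_{Nadir} = x_{Kora} in the reaction function: x_{Nadir} = 14.25 − 0.25x_{Nadir}, so x_{Nadir} = 14.25 / 1.25 = 11.4.

11.4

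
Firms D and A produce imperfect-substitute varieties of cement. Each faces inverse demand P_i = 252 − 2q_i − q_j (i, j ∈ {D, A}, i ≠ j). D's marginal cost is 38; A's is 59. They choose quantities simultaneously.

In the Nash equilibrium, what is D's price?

Firm D's profit: π = q_D(252 − 2q_D − q_A) − 38q_D.
∂π/∂q_D = 214 − 4q_D − q_A = 0 ⇒ q_D = 53.5 − 0.25q_A.
Similarly q_A = 48.25 − 0.25q_D.
Plugging q_A into D's best response: q_D = 53.5 − 0.25(48.25 − 0.25q_D) ⇒ 0.9375q_D = 41.4375, so q_D = 44.2.
Then q_A = 48.25 − 0.25·44.2 = 37.2.
P_D = 252 − 2·44.2 − 37.2 = 126.4.

126.4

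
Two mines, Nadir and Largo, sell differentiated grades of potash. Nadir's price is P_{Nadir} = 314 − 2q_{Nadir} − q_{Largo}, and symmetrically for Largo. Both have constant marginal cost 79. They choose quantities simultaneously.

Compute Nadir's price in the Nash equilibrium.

Mine Nadir's profit: π = q_{Nadir}(314 − 2q_{Nadir} − q_{Largo}) − 79q_{Nadir}.
∂π/∂q_{Nadir} = 235 − 4q_{Nadir} − q_{Largo} = 0 ⇒ q_{Nadir} = 58.75 − 0.25q_{Largo}.
The game is symmetric, so in equilibrium q_{Largo} = q_{Nadir}: the reaction function gives 1.25q_{Nadir} = 58.75, hence q_{Nadir} = 47.
P_{Nadir} = 314 − 2·47 − 47 = 173.

173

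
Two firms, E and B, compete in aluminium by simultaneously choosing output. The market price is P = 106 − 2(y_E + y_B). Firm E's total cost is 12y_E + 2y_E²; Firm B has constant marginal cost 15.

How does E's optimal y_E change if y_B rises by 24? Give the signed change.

-6

Firm E's profit: π = y_E(106 − 2(y_E + y_B)) − 12y_E − 2y_E².
∂π/∂y_E = 94 − 8y_E − 2y_B = 0, so y_E = 11.75 − 0.25y_B.
The reaction-function slope is −0.25, so a 24-unit rise in y_B moves y_E by −0.25 × 24 = −6. E's best response falls — the actions are strategic substitutes.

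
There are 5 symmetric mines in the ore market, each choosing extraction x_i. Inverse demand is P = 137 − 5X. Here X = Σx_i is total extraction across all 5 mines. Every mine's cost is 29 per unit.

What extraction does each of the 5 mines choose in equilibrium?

A representative mine's profit is π_i = x_i(137 − 5X) − 29x_i, with X = x_i + Σ_{j≠i} x_j.
First-order condition: 108 − 10x_i − 5Σ_{j≠i} x_j = 0.
With identical mines, set every x_j = x: then 108 − 10x − 20x = 0, i.e. x = 108/30 = 3.6.

3.6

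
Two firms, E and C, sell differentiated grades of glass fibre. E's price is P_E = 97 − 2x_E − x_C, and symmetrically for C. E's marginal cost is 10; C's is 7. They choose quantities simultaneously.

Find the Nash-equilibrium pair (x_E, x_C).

Firm E's profit: π = x_E(97 − 2x_E − x_C) − 10x_E.
∂π/∂x_E = 87 − 4x_E − x_C = 0 ⇒ x_E = 21.75 − 0.25x_C.
Similarly x_C = 22.5 − 0.25x_E.
Substituting the second reaction function into the first: x_E = 21.75 − 0.25(22.5 − 0.25x_E), which gives 0.9375x_E = 16.125 ⇒ x_E = 17.2.
Then x_C = 22.5 − 0.25·17.2 = 18.2.

17.2, 18.2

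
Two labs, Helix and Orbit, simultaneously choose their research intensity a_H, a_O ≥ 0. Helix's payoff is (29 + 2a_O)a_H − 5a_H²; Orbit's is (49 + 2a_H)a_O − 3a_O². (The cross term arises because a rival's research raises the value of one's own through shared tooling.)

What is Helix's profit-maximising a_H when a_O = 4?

3.7

Expanding Helix's payoff: 29a_H + 2a_Oa_H − 5a_H².
∂π/∂a_H = 29 + 2a_O − 10a_H = 0, so a_H = 2.9 + 0.2a_O.
At a_O = 4: a_H = 2.9 + 0.2·4 = 3.7.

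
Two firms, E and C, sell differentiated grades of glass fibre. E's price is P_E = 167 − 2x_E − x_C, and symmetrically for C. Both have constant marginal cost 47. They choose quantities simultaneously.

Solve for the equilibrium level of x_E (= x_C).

Firm E's profit: π = x_E(167 − 2x_E − x_C) − 47x_E.
∂π/∂x_E = 120 − 4x_E − x_C = 0 ⇒ x_E = 30 − 0.25x_C.
The game is symmetric, so in equilibrium x_C = x_E: the reaction function gives 1.25x_E = 30, hence x_E = 24.

24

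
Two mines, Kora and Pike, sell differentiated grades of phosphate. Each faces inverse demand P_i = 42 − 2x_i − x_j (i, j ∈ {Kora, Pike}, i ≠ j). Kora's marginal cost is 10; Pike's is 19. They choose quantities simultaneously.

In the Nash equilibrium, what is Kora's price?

24

Mine Kora's profit: π = x_{Kora}(42 − 2x_{Kora} − x_{Pike}) − 10x_{Kora}.
∂π/∂x_{Kora} = 32 − 4x_{Kora} − x_{Pike} = 0 ⇒ x_{Kora} = 8 − 0.25x_{Pike}.
Similarly x_{Pike} = 5.75 − 0.25x_{Kora}.
Solving the two reaction functions simultaneously: (1 − (−0.25)(−0.25))x_{Kora} = 8 − 0.25·5.75, so 0.9375x_{Kora} = 6.5625 and x_{Kora} = 7.
Then x_{Pike} = 5.75 − 0.25·7 = 4.
P_{Kora} = 42 − 2·7 − 4 = 24.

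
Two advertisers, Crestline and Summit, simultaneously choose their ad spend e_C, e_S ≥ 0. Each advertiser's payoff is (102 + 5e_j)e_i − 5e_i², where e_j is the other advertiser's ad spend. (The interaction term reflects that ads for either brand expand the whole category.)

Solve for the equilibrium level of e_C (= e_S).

20.4

Crestline's payoff is (102 + 5e_S)e_C − 5e_C².
∂π/∂e_C = 102 + 5e_S − 10e_C = 0, so e_C = 10.2 + 0.5e_S.
By symmetry e_S = e_C; substituting into the reaction function, 0.5e_C = 10.2 and e_C = 20.4.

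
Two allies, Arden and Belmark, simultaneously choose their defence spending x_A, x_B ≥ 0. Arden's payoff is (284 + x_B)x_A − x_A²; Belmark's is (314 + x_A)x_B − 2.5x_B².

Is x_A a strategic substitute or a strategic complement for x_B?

Expanding Arden's payoff: 284x_A + x_Bx_A − x_A².
∂π/∂x_A = 284 + x_B − 2x_A = 0, so x_A = 142 + 0.5x_B.
The best-response slope dx_A/dx_B = 0.5 > 0: the reaction function is upward-sloping, so the choices are strategic complements.

strategic complements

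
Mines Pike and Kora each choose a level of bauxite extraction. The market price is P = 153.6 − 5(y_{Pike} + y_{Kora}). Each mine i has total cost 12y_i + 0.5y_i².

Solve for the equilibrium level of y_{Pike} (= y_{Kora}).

8.85

Mine Pike's profit: π = y_{Pike}(153.6 − 5(y_{Pike} + y_{Kora})) − 12y_{Pike} − 0.5y_{Pike}².
∂π/∂y_{Pike} = 141.6 − 11y_{Pike} − 5y_{Kora} = 0, so y_{Pike} = 708/55 − (5/11)y_{Kora}.
By symmetry y_{Kora} = y_{Pike}; substituting into the reaction function, (16/11)y_{Pike} = 708/55 and y_{Pike} = 8.85.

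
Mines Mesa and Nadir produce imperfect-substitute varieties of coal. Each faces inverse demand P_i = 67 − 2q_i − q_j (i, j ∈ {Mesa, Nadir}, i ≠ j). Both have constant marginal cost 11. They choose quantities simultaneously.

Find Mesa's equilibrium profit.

Mine Mesa's profit: π = q_{Mesa}(67 − 2q_{Mesa} − q_{Nadir}) − 11q_{Mesa}.
∂π/∂q_{Mesa} = 56 − 4q_{Mesa} − q_{Nadir} = 0 ⇒ q_{Mesa} = 14 − 0.25q_{Nadir}.
Setting q_{Mesa} = q_{Nadir} in the reaction function: q_{Mesa} = 14 − 0.25q_{Mesa}, so q_{Mesa} = 14 / 1.25 = 11.2.
P_{Mesa} = 67 − 2·11.2 − 11.2 = 33.4.
Profit = (33.4 − 11)·11.2 = 250.88.

250.88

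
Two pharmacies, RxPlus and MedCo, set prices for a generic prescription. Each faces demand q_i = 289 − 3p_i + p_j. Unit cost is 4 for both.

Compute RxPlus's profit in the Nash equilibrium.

9475.32

RxPlus's profit: π = (p_{RxPlus} − 4)(289 − 3p_{RxPlus} + p_{MedCo}).
∂π/∂p_{RxPlus} = 301 − 6p_{RxPlus} + p_{MedCo} = 0 ⇒ p_{RxPlus} = 301/6 + (1/6)p_{MedCo}.
By symmetry p_{MedCo} = p_{RxPlus}; substituting into the reaction function, (5/6)p_{RxPlus} = 301/6 and p_{RxPlus} = 60.2.
q_{RxPlus} = 289 − 3·60.2 + 60.2 = 168.6.
Profit = (60.2 − 4)·168.6 = 9475.32.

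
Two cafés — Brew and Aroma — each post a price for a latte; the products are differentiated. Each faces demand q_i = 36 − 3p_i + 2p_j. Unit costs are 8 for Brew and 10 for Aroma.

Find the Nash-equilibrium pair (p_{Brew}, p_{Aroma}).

15.375, 16.125

Brew's profit: π = (p_{Brew} − 8)(36 − 3p_{Brew} + 2p_{Aroma}).
∂π/∂p_{Brew} = 60 − 6p_{Brew} + 2p_{Aroma} = 0 ⇒ p_{Brew} = 10 + (1/3)p_{Aroma}.
Similarly p_{Aroma} = 11 + (1/3)p_{Brew}.
Substituting the second reaction function into the first: p_{Brew} = 10 + (1/3)(11 + (1/3)p_{Brew}), which gives (8/9)p_{Brew} = 41/3 ⇒ p_{Brew} = 15.375.
Then p_{Aroma} = 11 + (1/3)·15.375 = 16.125.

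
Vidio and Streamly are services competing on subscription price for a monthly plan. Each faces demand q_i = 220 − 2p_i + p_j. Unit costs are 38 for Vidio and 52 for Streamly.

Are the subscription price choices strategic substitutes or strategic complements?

strategic complements

Vidio's profit: π = (p_{Vidio} − 38)(220 − 2p_{Vidio} + p_{Streamly}).
∂π/∂p_{Vidio} = 296 − 4p_{Vidio} + p_{Streamly} = 0 ⇒ p_{Vidio} = 74 + 0.25p_{Streamly}.
The best-response slope dp_{Vidio}/dp_{Streamly} = 0.25 > 0: the reaction function is upward-sloping, so the choices are strategic complements.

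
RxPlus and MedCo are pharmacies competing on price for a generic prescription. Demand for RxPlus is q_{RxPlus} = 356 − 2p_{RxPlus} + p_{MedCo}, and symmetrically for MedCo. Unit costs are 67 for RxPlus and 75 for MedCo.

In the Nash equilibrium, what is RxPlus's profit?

18973.52

RxPlus's profit: π = (p_{RxPlus} − 67)(356 − 2p_{RxPlus} + p_{MedCo}).
∂π/∂p_{RxPlus} = 490 − 4p_{RxPlus} + p_{MedCo} = 0 ⇒ p_{RxPlus} = 122.5 + 0.25p_{MedCo}.
Similarly p_{MedCo} = 126.5 + 0.25p_{RxPlus}.
Substituting the second reaction function into the first: p_{RxPlus} = 122.5 + 0.25(126.5 + 0.25p_{RxPlus}), which gives 0.9375p_{RxPlus} = 154.125 ⇒ p_{RxPlus} = 164.4.
Then p_{MedCo} = 126.5 + 0.25·164.4 = 167.6.
q_{RxPlus} = 356 − 2·164.4 + 167.6 = 194.8.
Profit = (164.4 − 67)·194.8 = 18973.52.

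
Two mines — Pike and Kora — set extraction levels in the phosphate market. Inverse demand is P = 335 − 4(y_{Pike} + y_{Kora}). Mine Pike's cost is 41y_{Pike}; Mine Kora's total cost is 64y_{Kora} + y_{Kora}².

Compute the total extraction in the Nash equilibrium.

44.5

Mine Pike's profit: π = y_{Pike}(335 − 4(y_{Pike} + y_{Kora})) − 41y_{Pike}.
∂π/∂y_{Pike} = 294 − 8y_{Pike} − 4y_{Kora} = 0, so y_{Pike} = 36.75 − 0.5y_{Kora}.
For Kora: ∂π/∂y_{Kora} = 271 − 10y_{Kora} − 4y_{Pike} = 0 ⇒ y_{Kora} = 27.1 − 0.4y_{Pike}.
Plugging y_{Kora} into Pike's best response: y_{Pike} = 36.75 − 0.5(27.1 − 0.4y_{Pike}) ⇒ 0.8y_{Pike} = 23.2, so y_{Pike} = 29.
Then y_{Kora} = 27.1 − 0.4·29 = 15.5.
Total extraction: 29 + 15.5 = 44.5.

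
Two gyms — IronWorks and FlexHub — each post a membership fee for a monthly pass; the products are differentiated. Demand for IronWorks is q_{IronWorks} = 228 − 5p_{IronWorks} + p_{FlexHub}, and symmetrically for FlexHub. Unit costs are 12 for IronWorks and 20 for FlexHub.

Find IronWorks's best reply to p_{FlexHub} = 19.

30.7

IronWorks's profit: π = (p_{IronWorks} − 12)(228 − 5p_{IronWorks} + p_{FlexHub}).
∂π/∂p_{IronWorks} = 288 − 10p_{IronWorks} + p_{FlexHub} = 0 ⇒ p_{IronWorks} = 28.8 + 0.1p_{FlexHub}.
At p_{FlexHub} = 19: p_{IronWorks} = 28.8 + 0.1·19 = 30.7.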